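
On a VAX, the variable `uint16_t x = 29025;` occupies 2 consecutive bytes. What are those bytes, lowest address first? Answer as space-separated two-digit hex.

29025 in hexadecimal, padded to 16 bits, is 0x7161.
Split into bytes (most-significant first): 71 61.
Little-endian: lowest address holds the least-significant byte.
So at ascending addresses the bytes are 61 71.

61 71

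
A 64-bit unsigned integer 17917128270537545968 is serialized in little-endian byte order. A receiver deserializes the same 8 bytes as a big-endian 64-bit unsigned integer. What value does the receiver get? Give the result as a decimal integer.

17354761524600481528

17917128270537545968 in 64-bit hexadecimal is 0xF8A66D3BA87FD8F0.
Stored little-endian, the bytes at ascending addresses are F0 D8 7F A8 3B 6D A6 F8.
Read back as big-endian, the last byte is least significant, giving 0xF0D87FA83B6DA6F8.
0xF0D87FA83B6DA6F8 = 17354761524600481528.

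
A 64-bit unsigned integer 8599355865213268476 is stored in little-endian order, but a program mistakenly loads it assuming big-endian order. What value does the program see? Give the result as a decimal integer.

8599355865213268476 in 64-bit hexadecimal is 0x77570C991B3571FC.
Stored little-endian, the bytes at ascending addresses are FC 71 35 1B 99 0C 57 77.
Read back as big-endian, the last byte is least significant, giving 0xFC71351B990C5777.
0xFC71351B990C5777 = 18190378762574255991.

18190378762574255991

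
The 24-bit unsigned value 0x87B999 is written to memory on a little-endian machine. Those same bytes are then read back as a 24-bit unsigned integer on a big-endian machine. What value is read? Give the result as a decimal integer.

10074503

Stored little-endian, the bytes at ascending addresses are 99 B9 87.
Read back as big-endian, the last byte is least significant, giving 0x99B987.
0x99B987 = 10074503.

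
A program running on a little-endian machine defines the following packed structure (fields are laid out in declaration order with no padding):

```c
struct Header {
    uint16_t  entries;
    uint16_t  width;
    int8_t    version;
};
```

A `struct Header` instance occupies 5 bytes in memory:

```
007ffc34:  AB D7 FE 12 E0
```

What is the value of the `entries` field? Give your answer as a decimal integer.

`entries` is the first field, at byte offset 0, occupying 2 bytes.
Bytes at offsets 0..1: AB D7.
Little-endian stores the least-significant byte at the lowest address.
Reassemble most-significant byte first: D7 AB → 0xD7AB.
0xD7AB = 55211.

55211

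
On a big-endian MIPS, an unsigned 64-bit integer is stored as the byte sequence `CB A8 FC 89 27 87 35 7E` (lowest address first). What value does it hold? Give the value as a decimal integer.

Big-endian: lowest address holds the most-significant byte.
The bytes are already most-significant first: 0xCBA8FC892787357E.
0xCBA8FC892787357E = 14675257051790652798.

14675257051790652798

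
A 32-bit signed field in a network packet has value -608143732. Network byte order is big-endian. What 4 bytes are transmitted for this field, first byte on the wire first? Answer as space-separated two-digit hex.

Two's complement of -608143732 in 32 bits: 608143732 = 0x243F8974; invert → 0xDBC0768B; add 1 → 0xDBC0768C.
Split into bytes (most-significant first): DB C0 76 8C.
Big-endian stores the most-significant byte at the lowest address.
So the memory order matches the most-significant-first order: DB C0 76 8C.

DB C0 76 8C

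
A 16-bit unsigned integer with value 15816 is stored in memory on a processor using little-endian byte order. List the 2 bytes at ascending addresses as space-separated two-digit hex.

C8 3D

15816 in hexadecimal, padded to 16 bits, is 0x3DC8.
Split into bytes (most-significant first): 3D C8.
Little-endian: lowest address holds the least-significant byte.
So at ascending addresses the bytes are C8 3D.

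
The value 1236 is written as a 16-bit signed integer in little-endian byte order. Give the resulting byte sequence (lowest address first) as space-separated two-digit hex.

1236 in hexadecimal, padded to 16 bits, is 0x04D4.
Split into bytes (most-significant first): 04 D4.
In little-endian order the low byte comes first in memory.
So at ascending addresses the bytes are D4 04.

D4 04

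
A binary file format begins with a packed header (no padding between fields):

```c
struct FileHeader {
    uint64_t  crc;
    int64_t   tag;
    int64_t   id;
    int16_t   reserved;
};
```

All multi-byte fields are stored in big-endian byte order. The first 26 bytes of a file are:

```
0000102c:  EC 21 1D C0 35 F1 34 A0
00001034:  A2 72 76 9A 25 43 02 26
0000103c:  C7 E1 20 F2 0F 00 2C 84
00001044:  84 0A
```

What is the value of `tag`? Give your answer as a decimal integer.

`tag` follows `crc` (8 bytes), so it starts at byte offset 8 and occupies 8 bytes.
Bytes at offsets 8..15: A2 72 76 9A 25 43 02 26.
In big-endian order the high byte comes first in memory.
The bytes are already most-significant first: 0xA272769A25430226.
Top bit is set, so as a signed 64-bit value this is 0xA272769A25430226 − 2^64 = -6741195287798021594.

-6741195287798021594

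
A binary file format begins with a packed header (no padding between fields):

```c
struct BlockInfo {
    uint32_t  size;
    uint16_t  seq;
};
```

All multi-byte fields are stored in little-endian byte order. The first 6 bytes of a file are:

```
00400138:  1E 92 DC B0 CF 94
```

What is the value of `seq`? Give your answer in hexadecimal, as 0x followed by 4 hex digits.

0x94CF

`seq` follows `size` (4 bytes), so it starts at byte offset 4 and occupies 2 bytes.
Bytes at offsets 4..5: CF 94.
In little-endian order the low byte comes first in memory.
Reassemble most-significant byte first: 94 CF → 0x94CF.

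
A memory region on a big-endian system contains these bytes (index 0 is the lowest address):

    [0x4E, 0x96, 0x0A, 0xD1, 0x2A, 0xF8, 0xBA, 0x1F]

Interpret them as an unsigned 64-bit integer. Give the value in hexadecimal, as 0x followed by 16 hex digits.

0x4E960AD12AF8BA1F

Big-endian: lowest address holds the most-significant byte.
The bytes are already most-significant first: 0x4E960AD12AF8BA1F.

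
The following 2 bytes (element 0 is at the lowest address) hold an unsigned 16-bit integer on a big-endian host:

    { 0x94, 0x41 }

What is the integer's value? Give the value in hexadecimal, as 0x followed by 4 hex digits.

0x9441

Big-endian: lowest address holds the most-significant byte.
The bytes are already most-significant first: 0x9441.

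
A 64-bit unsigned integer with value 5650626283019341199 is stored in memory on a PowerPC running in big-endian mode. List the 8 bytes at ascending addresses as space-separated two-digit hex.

4E 6B 0E AA 85 DA 8D 8F

5650626283019341199 in hexadecimal, padded to 64 bits, is 0x4E6B0EAA85DA8D8F.
Split into bytes (most-significant first): 4E 6B 0E AA 85 DA 8D 8F.
In big-endian order the high byte comes first in memory.
So the memory order matches the most-significant-first order: 4E 6B 0E AA 85 DA 8D 8F.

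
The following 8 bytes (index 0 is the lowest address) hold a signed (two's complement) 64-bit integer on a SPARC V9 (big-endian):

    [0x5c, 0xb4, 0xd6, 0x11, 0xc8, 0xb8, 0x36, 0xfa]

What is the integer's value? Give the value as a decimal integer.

Big-endian stores the most-significant byte at the lowest address.
The bytes are already most-significant first: 0x5CB4D611C8B836FA.
0x5CB4D611C8B836FA = 6680199519167592186.

6680199519167592186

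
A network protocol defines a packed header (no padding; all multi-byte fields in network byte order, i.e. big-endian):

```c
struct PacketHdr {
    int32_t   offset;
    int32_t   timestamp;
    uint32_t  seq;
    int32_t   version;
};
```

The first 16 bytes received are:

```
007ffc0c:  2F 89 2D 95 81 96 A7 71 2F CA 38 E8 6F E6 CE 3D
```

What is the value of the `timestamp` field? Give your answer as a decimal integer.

-2120833167

`timestamp` follows `offset` (4 bytes), so it starts at byte offset 4 and occupies 4 bytes.
Bytes at offsets 4..7: 81 96 A7 71.
In big-endian order the high byte comes first in memory.
The bytes are already most-significant first: 0x8196A771.
Top bit is set, so as a signed 32-bit value this is 0x8196A771 − 2^32 = -2120833167.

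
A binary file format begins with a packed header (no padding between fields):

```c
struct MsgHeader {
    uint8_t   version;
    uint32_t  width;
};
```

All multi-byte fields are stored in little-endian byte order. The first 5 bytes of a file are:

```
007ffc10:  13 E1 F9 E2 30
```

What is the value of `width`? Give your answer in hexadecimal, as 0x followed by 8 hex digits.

0x30E2F9E1

`width` follows `version` (1 byte), so it starts at byte offset 1 and occupies 4 bytes.
Bytes at offsets 1..4: E1 F9 E2 30.
Little-endian: lowest address holds the least-significant byte.
Reassemble most-significant byte first: 30 E2 F9 E1 → 0x30E2F9E1.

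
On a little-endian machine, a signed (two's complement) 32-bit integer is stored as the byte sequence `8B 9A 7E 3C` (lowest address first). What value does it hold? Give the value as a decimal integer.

Little-endian stores the least-significant byte at the lowest address.
Reassemble most-significant byte first: 3C 7E 9A 8B → 0x3C7E9A8B.
0x3C7E9A8B = 1014930059.

1014930059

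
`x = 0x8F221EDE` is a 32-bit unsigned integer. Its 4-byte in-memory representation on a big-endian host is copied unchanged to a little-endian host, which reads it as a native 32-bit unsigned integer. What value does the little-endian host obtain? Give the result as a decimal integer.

3726516879

Stored big-endian, the bytes at ascending addresses are 8F 22 1E DE.
Read back as little-endian, the first byte is least significant, giving 0xDE1E228F.
0xDE1E228F = 3726516879.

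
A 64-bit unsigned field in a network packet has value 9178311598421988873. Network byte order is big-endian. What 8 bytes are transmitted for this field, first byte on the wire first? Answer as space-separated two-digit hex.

7F 5F E9 C5 1D CA 56 09

9178311598421988873 in hexadecimal, padded to 64 bits, is 0x7F5FE9C51DCA5609.
Split into bytes (most-significant first): 7F 5F E9 C5 1D CA 56 09.
In big-endian order the high byte comes first in memory.
So the memory order matches the most-significant-first order: 7F 5F E9 C5 1D CA 56 09.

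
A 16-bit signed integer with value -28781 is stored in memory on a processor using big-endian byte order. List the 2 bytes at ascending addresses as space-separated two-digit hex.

Two's complement of -28781 in 16 bits: 28781 = 0x706D; invert → 0x8F92; add 1 → 0x8F93.
Split into bytes (most-significant first): 8F 93.
In big-endian order the high byte comes first in memory.
So the memory order matches the most-significant-first order: 8F 93.

8F 93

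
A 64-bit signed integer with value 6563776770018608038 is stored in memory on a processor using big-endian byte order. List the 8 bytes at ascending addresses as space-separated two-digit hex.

5B 17 38 32 29 EB 83 A6

6563776770018608038 in hexadecimal, padded to 64 bits, is 0x5B17383229EB83A6.
Split into bytes (most-significant first): 5B 17 38 32 29 EB 83 A6.
In big-endian order the high byte comes first in memory.
So the memory order matches the most-significant-first order: 5B 17 38 32 29 EB 83 A6.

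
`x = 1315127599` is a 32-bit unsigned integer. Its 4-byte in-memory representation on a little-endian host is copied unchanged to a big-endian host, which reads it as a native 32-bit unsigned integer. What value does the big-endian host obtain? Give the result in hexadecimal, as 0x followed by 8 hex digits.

0x2F41634E

1315127599 in 32-bit hexadecimal is 0x4E63412F.
Stored little-endian, the bytes at ascending addresses are 2F 41 63 4E.
Read back as big-endian, the last byte is least significant, giving 0x2F41634E.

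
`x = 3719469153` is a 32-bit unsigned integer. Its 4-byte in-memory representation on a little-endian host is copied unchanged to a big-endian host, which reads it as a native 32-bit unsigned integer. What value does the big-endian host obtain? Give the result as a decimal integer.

1637397213

3719469153 in 32-bit hexadecimal is 0xDDB29861.
Stored little-endian, the bytes at ascending addresses are 61 98 B2 DD.
Read back as big-endian, the last byte is least significant, giving 0x6198B2DD.
0x6198B2DD = 1637397213.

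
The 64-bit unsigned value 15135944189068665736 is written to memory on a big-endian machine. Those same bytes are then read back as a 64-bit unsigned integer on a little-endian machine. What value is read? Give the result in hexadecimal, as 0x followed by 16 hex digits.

15135944189068665736 in 64-bit hexadecimal is 0xD20DAD0BD9936388.
Stored big-endian, the bytes at ascending addresses are D2 0D AD 0B D9 93 63 88.
Read back as little-endian, the first byte is least significant, giving 0x886393D90BAD0DD2.

0x886393D90BAD0DD2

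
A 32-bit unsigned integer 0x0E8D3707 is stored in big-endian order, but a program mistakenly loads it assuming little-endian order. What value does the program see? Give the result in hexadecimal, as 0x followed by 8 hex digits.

Stored big-endian, the bytes at ascending addresses are 0E 8D 37 07.
Read back as little-endian, the first byte is least significant, giving 0x07378D0E.

0x07378D0E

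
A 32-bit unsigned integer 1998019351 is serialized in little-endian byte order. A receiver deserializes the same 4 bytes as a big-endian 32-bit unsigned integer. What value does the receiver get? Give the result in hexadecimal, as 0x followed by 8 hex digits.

0x175B1777

1998019351 in 32-bit hexadecimal is 0x77175B17.
Stored little-endian, the bytes at ascending addresses are 17 5B 17 77.
Read back as big-endian, the last byte is least significant, giving 0x175B1777.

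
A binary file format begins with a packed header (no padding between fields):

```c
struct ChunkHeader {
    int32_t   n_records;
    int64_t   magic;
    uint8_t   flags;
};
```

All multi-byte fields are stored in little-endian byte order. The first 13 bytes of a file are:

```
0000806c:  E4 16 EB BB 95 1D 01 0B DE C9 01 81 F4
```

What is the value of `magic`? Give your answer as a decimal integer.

-9150811012335592043

`magic` follows `n_records` (4 bytes), so it starts at byte offset 4 and occupies 8 bytes.
Bytes at offsets 4..11: 95 1D 01 0B DE C9 01 81.
In little-endian order the low byte comes first in memory.
Reassemble most-significant byte first: 81 01 C9 DE 0B 01 1D 95 → 0x8101C9DE0B011D95.
Top bit is set, so as a signed 64-bit value this is 0x8101C9DE0B011D95 − 2^64 = -9150811012335592043.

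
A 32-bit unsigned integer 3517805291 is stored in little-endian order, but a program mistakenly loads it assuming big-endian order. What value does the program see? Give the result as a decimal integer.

3517805291 in 32-bit hexadecimal is 0xD1AD72EB.
Stored little-endian, the bytes at ascending addresses are EB 72 AD D1.
Read back as big-endian, the last byte is least significant, giving 0xEB72ADD1.
0xEB72ADD1 = 3950161361.

3950161361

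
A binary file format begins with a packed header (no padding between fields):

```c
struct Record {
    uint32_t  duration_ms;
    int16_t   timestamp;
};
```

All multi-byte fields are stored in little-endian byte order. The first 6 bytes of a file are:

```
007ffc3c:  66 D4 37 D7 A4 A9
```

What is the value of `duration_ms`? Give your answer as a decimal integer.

`duration_ms` is the first field, at byte offset 0, occupying 4 bytes.
Bytes at offsets 0..3: 66 D4 37 D7.
Little-endian: lowest address holds the least-significant byte.
Reassemble most-significant byte first: D7 37 D4 66 → 0xD737D466.
0xD737D466 = 3610760294.

3610760294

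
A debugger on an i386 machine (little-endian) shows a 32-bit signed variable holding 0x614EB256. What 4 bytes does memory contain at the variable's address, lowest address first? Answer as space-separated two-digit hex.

56 B2 4E 61

Split into bytes (most-significant first): 61 4E B2 56.
In little-endian order the low byte comes first in memory.
So at ascending addresses the bytes are 56 B2 4E 61.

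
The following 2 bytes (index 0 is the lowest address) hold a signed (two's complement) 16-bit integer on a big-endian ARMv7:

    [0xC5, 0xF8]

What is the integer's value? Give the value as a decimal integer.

Big-endian stores the most-significant byte at the lowest address.
The bytes are already most-significant first: 0xC5F8.
Top bit is set, so as a signed 16-bit value this is 0xC5F8 − 2^16 = -14856.

-14856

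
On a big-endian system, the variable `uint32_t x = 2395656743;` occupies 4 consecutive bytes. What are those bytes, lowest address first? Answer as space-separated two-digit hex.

2395656743 in hexadecimal, padded to 32 bits, is 0x8ECAD227.
Split into bytes (most-significant first): 8E CA D2 27.
In big-endian order the high byte comes first in memory.
So the memory order matches the most-significant-first order: 8E CA D2 27.

8E CA D2 27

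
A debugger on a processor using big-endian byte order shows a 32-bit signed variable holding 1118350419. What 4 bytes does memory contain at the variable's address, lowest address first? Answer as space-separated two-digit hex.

42 A8 AC 53

1118350419 in hexadecimal, padded to 32 bits, is 0x42A8AC53.
Split into bytes (most-significant first): 42 A8 AC 53.
Big-endian stores the most-significant byte at the lowest address.
So the memory order matches the most-significant-first order: 42 A8 AC 53.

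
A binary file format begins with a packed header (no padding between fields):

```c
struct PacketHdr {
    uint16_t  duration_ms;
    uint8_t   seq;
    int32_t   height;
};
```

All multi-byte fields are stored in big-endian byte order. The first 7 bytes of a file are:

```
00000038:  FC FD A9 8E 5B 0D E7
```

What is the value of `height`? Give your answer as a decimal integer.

`height` follows `duration_ms` (2 B), `seq` (1 B), so it starts at offset 2 + 1 = 3 and occupies 4 bytes.
Bytes at offsets 3..6: 8E 5B 0D E7.
Big-endian: lowest address holds the most-significant byte.
The bytes are already most-significant first: 0x8E5B0DE7.
Top bit is set, so as a signed 32-bit value this is 0x8E5B0DE7 − 2^32 = -1906635289.

-1906635289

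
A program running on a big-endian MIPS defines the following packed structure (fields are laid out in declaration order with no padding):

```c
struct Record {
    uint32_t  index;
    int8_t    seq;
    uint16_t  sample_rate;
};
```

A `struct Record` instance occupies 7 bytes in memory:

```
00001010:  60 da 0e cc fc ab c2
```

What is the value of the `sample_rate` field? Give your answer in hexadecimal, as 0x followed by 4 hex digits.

0xABC2

`sample_rate` follows `index` (4 B), `seq` (1 B), so it starts at offset 4 + 1 = 5 and occupies 2 bytes.
Bytes at offsets 5..6: AB C2.
Big-endian: lowest address holds the most-significant byte.
The bytes are already most-significant first: 0xABC2.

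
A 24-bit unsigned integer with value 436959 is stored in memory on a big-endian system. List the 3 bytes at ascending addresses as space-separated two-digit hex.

06 AA DF

436959 in hexadecimal, padded to 24 bits, is 0x06AADF.
Split into bytes (most-significant first): 06 AA DF.
Big-endian: lowest address holds the most-significant byte.
So the memory order matches the most-significant-first order: 06 AA DF.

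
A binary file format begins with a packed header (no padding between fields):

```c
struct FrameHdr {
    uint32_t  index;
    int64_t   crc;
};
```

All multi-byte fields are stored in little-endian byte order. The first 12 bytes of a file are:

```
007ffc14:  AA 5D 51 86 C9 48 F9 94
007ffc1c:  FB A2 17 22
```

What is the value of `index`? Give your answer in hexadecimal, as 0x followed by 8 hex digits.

0x86515DAA

`index` is the first field, at byte offset 0, occupying 4 bytes.
Bytes at offsets 0..3: AA 5D 51 86.
Little-endian: lowest address holds the least-significant byte.
Reassemble most-significant byte first: 86 51 5D AA → 0x86515DAA.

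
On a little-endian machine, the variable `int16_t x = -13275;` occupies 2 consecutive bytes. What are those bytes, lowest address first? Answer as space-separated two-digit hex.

25 CC

Two's complement of -13275 in 16 bits: 13275 = 0x33DB; invert → 0xCC24; add 1 → 0xCC25.
Split into bytes (most-significant first): CC 25.
Little-endian stores the least-significant byte at the lowest address.
So at ascending addresses the bytes are 25 CC.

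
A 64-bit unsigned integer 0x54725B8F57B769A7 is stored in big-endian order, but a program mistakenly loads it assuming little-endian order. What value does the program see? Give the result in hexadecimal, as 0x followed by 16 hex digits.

Stored big-endian, the bytes at ascending addresses are 54 72 5B 8F 57 B7 69 A7.
Read back as little-endian, the first byte is least significant, giving 0xA769B7578F5B7254.

0xA769B7578F5B7254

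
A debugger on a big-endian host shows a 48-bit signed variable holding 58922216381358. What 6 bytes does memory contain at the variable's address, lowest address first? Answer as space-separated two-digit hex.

58922216381358 in hexadecimal, padded to 48 bits, is 0x3596E5C6DBAE.
Split into bytes (most-significant first): 35 96 E5 C6 DB AE.
In big-endian order the high byte comes first in memory.
So the memory order matches the most-significant-first order: 35 96 E5 C6 DB AE.

35 96 E5 C6 DB AE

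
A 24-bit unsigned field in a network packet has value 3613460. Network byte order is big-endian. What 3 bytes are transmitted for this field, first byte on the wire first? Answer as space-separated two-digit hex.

37 23 14

3613460 in hexadecimal, padded to 24 bits, is 0x372314.
Split into bytes (most-significant first): 37 23 14.
Big-endian stores the most-significant byte at the lowest address.
So the memory order matches the most-significant-first order: 37 23 14.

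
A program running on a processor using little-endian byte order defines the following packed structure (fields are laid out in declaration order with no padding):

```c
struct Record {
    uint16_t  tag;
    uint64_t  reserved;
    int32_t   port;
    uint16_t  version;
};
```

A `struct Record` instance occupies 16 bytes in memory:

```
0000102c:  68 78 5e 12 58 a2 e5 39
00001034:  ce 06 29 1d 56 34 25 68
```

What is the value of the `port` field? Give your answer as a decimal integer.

`port` follows `tag` (2 B), `reserved` (8 B), so it starts at offset 2 + 8 = 10 and occupies 4 bytes.
Bytes at offsets 10..13: 29 1D 56 34.
Little-endian: lowest address holds the least-significant byte.
Reassemble most-significant byte first: 34 56 1D 29 → 0x34561D29.
0x34561D29 = 878058793.

878058793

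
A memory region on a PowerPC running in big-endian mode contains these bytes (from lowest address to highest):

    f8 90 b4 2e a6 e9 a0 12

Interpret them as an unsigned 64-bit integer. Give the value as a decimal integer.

Big-endian stores the most-significant byte at the lowest address.
The bytes are already most-significant first: 0xF890B42EA6E9A012.
0xF890B42EA6E9A012 = 17911013830514286610.

17911013830514286610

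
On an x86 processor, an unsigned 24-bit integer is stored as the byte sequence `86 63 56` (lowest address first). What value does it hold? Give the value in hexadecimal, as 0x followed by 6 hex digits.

Little-endian stores the least-significant byte at the lowest address.
Reassemble most-significant byte first: 56 63 86 → 0x566386.

0x566386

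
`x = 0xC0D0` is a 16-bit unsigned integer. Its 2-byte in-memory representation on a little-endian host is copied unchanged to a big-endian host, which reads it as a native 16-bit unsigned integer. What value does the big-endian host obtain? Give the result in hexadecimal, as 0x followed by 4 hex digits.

0xD0C0

Stored little-endian, the bytes at ascending addresses are D0 C0.
Read back as big-endian, the last byte is least significant, giving 0xD0C0.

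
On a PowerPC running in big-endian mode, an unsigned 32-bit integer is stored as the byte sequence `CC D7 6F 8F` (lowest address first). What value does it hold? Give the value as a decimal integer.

Big-endian: lowest address holds the most-significant byte.
The bytes are already most-significant first: 0xCCD76F8F.
0xCCD76F8F = 3436670863.

3436670863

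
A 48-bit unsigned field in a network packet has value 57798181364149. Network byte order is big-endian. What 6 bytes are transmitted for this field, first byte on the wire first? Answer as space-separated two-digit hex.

34 91 30 11 A1 B5

57798181364149 in hexadecimal, padded to 48 bits, is 0x34913011A1B5.
Split into bytes (most-significant first): 34 91 30 11 A1 B5.
Big-endian stores the most-significant byte at the lowest address.
So the memory order matches the most-significant-first order: 34 91 30 11 A1 B5.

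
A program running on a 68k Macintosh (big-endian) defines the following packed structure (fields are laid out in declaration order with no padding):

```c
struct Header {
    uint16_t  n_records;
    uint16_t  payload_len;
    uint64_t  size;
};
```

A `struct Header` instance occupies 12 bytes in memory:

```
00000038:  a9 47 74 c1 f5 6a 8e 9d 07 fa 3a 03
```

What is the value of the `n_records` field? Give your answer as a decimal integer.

43335

`n_records` is the first field, at byte offset 0, occupying 2 bytes.
Bytes at offsets 0..1: A9 47.
Big-endian: lowest address holds the most-significant byte.
The bytes are already most-significant first: 0xA947.
0xA947 = 43335.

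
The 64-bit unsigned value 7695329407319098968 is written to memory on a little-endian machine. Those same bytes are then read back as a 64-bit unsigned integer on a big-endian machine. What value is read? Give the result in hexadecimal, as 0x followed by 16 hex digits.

7695329407319098968 in 64-bit hexadecimal is 0x6ACB4D5308DF4658.
Stored little-endian, the bytes at ascending addresses are 58 46 DF 08 53 4D CB 6A.
Read back as big-endian, the last byte is least significant, giving 0x5846DF08534DCB6A.

0x5846DF08534DCB6A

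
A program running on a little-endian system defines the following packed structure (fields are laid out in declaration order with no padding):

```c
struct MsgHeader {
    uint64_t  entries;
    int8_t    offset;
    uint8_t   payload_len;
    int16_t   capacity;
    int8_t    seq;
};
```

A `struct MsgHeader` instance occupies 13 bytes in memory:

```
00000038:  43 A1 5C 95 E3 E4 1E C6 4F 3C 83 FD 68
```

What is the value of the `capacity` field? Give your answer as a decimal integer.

-637

`capacity` follows `entries` (8 B), `offset` (1 B), `payload_len` (1 B), so it starts at offset 8 + 1 + 1 = 10 and occupies 2 bytes.
Bytes at offsets 10..11: 83 FD.
Little-endian: lowest address holds the least-significant byte.
Reassemble most-significant byte first: FD 83 → 0xFD83.
Top bit is set, so as a signed 16-bit value this is 0xFD83 − 2^16 = -637.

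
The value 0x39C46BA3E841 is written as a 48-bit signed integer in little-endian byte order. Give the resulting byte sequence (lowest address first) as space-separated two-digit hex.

41 E8 A3 6B C4 39

Split into bytes (most-significant first): 39 C4 6B A3 E8 41.
In little-endian order the low byte comes first in memory.
So at ascending addresses the bytes are 41 E8 A3 6B C4 39.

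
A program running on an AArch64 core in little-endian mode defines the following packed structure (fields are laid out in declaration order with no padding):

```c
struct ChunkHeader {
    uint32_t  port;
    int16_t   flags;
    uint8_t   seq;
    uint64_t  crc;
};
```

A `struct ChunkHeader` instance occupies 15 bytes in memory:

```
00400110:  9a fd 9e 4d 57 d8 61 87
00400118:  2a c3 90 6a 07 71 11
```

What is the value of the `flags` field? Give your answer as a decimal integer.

-10153

`flags` follows `port` (4 bytes), so it starts at byte offset 4 and occupies 2 bytes.
Bytes at offsets 4..5: 57 D8.
In little-endian order the low byte comes first in memory.
Reassemble most-significant byte first: D8 57 → 0xD857.
Top bit is set, so as a signed 16-bit value this is 0xD857 − 2^16 = -10153.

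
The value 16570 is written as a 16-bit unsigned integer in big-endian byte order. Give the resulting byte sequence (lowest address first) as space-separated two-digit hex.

40 BA

16570 in hexadecimal, padded to 16 bits, is 0x40BA.
Split into bytes (most-significant first): 40 BA.
In big-endian order the high byte comes first in memory.
So the memory order matches the most-significant-first order: 40 BA.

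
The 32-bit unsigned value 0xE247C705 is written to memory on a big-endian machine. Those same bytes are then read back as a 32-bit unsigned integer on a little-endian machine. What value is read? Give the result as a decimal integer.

96946146

Stored big-endian, the bytes at ascending addresses are E2 47 C7 05.
Read back as little-endian, the first byte is least significant, giving 0x05C747E2.
0x05C747E2 = 96946146.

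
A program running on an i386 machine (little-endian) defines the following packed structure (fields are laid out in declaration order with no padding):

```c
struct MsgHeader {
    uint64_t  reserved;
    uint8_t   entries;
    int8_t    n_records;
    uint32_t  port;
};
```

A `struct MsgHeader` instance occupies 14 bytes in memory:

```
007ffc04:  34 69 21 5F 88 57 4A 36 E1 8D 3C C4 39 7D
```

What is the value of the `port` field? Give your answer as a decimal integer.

2100937788

`port` follows `reserved` (8 B), `entries` (1 B), `n_records` (1 B), so it starts at offset 8 + 1 + 1 = 10 and occupies 4 bytes.
Bytes at offsets 10..13: 3C C4 39 7D.
Little-endian stores the least-significant byte at the lowest address.
Reassemble most-significant byte first: 7D 39 C4 3C → 0x7D39C43C.
0x7D39C43C = 2100937788.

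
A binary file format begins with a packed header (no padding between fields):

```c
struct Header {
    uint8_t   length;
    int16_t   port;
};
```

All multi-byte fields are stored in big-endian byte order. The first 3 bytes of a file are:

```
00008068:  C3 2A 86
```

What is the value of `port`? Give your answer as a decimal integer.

`port` follows `length` (1 byte), so it starts at byte offset 1 and occupies 2 bytes.
Bytes at offsets 1..2: 2A 86.
Big-endian stores the most-significant byte at the lowest address.
The bytes are already most-significant first: 0x2A86.
0x2A86 = 10886.

10886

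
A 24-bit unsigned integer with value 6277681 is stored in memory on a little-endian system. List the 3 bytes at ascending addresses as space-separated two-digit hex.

6277681 in hexadecimal, padded to 24 bits, is 0x5FCA31.
Split into bytes (most-significant first): 5F CA 31.
In little-endian order the low byte comes first in memory.
So at ascending addresses the bytes are 31 CA 5F.

31 CA 5F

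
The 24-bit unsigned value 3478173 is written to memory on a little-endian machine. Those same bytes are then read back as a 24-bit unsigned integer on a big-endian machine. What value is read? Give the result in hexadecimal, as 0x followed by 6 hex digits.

3478173 in 24-bit hexadecimal is 0x35129D.
Stored little-endian, the bytes at ascending addresses are 9D 12 35.
Read back as big-endian, the last byte is least significant, giving 0x9D1235.

0x9D1235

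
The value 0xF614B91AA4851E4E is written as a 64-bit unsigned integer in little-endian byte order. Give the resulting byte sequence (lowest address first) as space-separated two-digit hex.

Split into bytes (most-significant first): F6 14 B9 1A A4 85 1E 4E.
Little-endian: lowest address holds the least-significant byte.
So at ascending addresses the bytes are 4E 1E 85 A4 1A B9 14 F6.

4E 1E 85 A4 1A B9 14 F6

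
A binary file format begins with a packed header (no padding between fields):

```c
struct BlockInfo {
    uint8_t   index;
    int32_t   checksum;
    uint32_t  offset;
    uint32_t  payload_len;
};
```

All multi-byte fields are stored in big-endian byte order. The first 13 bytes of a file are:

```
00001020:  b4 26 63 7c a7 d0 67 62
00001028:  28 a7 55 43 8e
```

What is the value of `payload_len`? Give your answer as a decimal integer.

2807382926

`payload_len` follows `index` (1 B), `checksum` (4 B), `offset` (4 B), so it starts at offset 1 + 4 + 4 = 9 and occupies 4 bytes.
Bytes at offsets 9..12: A7 55 43 8E.
Big-endian: lowest address holds the most-significant byte.
The bytes are already most-significant first: 0xA755438E.
0xA755438E = 2807382926.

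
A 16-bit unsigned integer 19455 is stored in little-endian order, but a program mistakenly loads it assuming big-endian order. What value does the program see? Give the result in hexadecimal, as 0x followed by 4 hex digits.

19455 in 16-bit hexadecimal is 0x4BFF.
Stored little-endian, the bytes at ascending addresses are FF 4B.
Read back as big-endian, the last byte is least significant, giving 0xFF4B.

0xFF4B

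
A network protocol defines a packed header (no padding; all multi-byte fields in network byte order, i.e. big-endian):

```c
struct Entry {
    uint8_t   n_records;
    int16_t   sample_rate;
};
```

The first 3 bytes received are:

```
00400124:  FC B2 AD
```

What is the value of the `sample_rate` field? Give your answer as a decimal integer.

-19795

`sample_rate` follows `n_records` (1 byte), so it starts at byte offset 1 and occupies 2 bytes.
Bytes at offsets 1..2: B2 AD.
In big-endian order the high byte comes first in memory.
The bytes are already most-significant first: 0xB2AD.
Top bit is set, so as a signed 16-bit value this is 0xB2AD − 2^16 = -19795.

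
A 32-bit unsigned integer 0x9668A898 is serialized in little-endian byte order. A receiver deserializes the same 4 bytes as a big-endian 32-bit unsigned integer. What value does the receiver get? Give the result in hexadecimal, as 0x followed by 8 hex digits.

0x98A86896

Stored little-endian, the bytes at ascending addresses are 98 A8 68 96.
Read back as big-endian, the last byte is least significant, giving 0x98A86896.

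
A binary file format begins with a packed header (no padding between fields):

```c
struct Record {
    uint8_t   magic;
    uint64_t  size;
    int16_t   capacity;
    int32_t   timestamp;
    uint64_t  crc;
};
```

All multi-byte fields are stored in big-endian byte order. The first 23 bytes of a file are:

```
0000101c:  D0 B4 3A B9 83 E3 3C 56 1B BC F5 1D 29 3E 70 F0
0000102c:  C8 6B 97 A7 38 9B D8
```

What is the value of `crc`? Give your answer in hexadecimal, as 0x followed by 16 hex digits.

`crc` follows `magic` (1 B), `size` (8 B), `capacity` (2 B), `timestamp` (4 B), so it starts at offset 1 + 8 + 2 + 4 = 15 and occupies 8 bytes.
Bytes at offsets 15..22: F0 C8 6B 97 A7 38 9B D8.
In big-endian order the high byte comes first in memory.
The bytes are already most-significant first: 0xF0C86B97A7389BD8.

0xF0C86B97A7389BD8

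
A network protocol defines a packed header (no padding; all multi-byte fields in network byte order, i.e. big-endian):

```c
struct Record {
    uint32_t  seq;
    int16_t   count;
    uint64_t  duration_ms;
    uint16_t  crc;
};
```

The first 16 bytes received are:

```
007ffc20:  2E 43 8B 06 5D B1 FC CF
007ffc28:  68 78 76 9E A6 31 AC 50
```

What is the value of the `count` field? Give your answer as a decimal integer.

`count` follows `seq` (4 bytes), so it starts at byte offset 4 and occupies 2 bytes.
Bytes at offsets 4..5: 5D B1.
Big-endian stores the most-significant byte at the lowest address.
The bytes are already most-significant first: 0x5DB1.
0x5DB1 = 23985.

23985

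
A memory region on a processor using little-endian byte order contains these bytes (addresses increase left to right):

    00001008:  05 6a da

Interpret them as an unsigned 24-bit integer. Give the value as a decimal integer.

Little-endian: lowest address holds the least-significant byte.
Reassemble most-significant byte first: DA 6A 05 → 0xDA6A05.
0xDA6A05 = 14313989.

14313989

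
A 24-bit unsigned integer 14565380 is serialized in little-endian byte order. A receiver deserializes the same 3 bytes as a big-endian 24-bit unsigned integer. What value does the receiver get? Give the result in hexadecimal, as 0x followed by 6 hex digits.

14565380 in 24-bit hexadecimal is 0xDE4004.
Stored little-endian, the bytes at ascending addresses are 04 40 DE.
Read back as big-endian, the last byte is least significant, giving 0x0440DE.

0x0440DE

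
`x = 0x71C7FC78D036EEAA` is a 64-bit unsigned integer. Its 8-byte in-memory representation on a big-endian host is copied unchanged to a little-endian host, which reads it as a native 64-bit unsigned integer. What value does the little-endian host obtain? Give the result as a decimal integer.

Stored big-endian, the bytes at ascending addresses are 71 C7 FC 78 D0 36 EE AA.
Read back as little-endian, the first byte is least significant, giving 0xAAEE36D078FCC771.
0xAAEE36D078FCC771 = 12316842299915814769.

12316842299915814769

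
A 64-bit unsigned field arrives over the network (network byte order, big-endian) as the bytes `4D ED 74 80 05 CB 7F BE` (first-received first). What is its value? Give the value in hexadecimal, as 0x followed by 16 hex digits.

0x4DED748005CB7FBE

Big-endian stores the most-significant byte at the lowest address.
The bytes are already most-significant first: 0x4DED748005CB7FBE.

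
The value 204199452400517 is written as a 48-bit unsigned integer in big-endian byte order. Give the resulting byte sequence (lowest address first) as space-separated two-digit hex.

B9 B7 E3 D2 DB 85

204199452400517 in hexadecimal, padded to 48 bits, is 0xB9B7E3D2DB85.
Split into bytes (most-significant first): B9 B7 E3 D2 DB 85.
Big-endian stores the most-significant byte at the lowest address.
So the memory order matches the most-significant-first order: B9 B7 E3 D2 DB 85.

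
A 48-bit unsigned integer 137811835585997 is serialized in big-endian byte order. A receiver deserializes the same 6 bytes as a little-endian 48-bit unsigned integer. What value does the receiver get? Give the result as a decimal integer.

225973292324477

137811835585997 in 48-bit hexadecimal is 0x7D56D18185CD.
Stored big-endian, the bytes at ascending addresses are 7D 56 D1 81 85 CD.
Read back as little-endian, the first byte is least significant, giving 0xCD8581D1567D.
0xCD8581D1567D = 225973292324477.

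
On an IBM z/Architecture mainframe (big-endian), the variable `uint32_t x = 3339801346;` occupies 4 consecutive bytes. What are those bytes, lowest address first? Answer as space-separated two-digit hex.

3339801346 in hexadecimal, padded to 32 bits, is 0xC7115302.
Split into bytes (most-significant first): C7 11 53 02.
Big-endian: lowest address holds the most-significant byte.
So the memory order matches the most-significant-first order: C7 11 53 02.

C7 11 53 02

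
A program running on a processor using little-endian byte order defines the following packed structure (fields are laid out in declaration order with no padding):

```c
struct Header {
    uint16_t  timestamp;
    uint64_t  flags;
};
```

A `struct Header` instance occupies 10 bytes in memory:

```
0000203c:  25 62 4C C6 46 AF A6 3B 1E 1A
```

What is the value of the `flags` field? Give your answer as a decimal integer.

1882007281378707020

`flags` follows `timestamp` (2 bytes), so it starts at byte offset 2 and occupies 8 bytes.
Bytes at offsets 2..9: 4C C6 46 AF A6 3B 1E 1A.
Little-endian stores the least-significant byte at the lowest address.
Reassemble most-significant byte first: 1A 1E 3B A6 AF 46 C6 4C → 0x1A1E3BA6AF46C64C.
0x1A1E3BA6AF46C64C = 1882007281378707020.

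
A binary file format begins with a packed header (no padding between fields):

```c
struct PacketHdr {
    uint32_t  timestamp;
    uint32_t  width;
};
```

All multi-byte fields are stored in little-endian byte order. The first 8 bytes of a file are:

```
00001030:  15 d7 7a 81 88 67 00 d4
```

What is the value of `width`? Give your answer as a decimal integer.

`width` follows `timestamp` (4 bytes), so it starts at byte offset 4 and occupies 4 bytes.
Bytes at offsets 4..7: 88 67 00 D4.
Little-endian stores the least-significant byte at the lowest address.
Reassemble most-significant byte first: D4 00 67 88 → 0xD4006788.
0xD4006788 = 3556796296.

3556796296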